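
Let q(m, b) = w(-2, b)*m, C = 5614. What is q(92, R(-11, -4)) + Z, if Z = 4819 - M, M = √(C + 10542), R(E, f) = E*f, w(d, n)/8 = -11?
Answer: -3277 - 2*√4039 ≈ -3404.1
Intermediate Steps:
w(d, n) = -88 (w(d, n) = 8*(-11) = -88)
q(m, b) = -88*m
M = 2*√4039 (M = √(5614 + 10542) = √16156 = 2*√4039 ≈ 127.11)
Z = 4819 - 2*√4039 ≈ 4691.9
q(92, R(-11, -4)) + Z = -88*92 + (4819 - 2*√4039) = -8096 + (4819 - 2*√4039) = -3277 - 2*√4039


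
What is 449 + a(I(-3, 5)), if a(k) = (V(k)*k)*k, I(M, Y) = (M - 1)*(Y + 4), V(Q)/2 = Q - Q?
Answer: 449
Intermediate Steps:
V(Q) = 0 (V(Q) = 2*(Q - Q) = 2*0 = 0)
I(M, Y) = (-1 + M)*(4 + Y)
a(k) = 0 (a(k) = (0*k)*k = 0*k = 0)
449 + a(I(-3, 5)) = 449 + 0 = 449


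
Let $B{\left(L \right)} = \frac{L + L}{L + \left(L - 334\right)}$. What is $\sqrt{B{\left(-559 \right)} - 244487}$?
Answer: $\frac{i \sqrt{1064982018}}{66} \approx 494.46 i$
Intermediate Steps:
$B{\left(L \right)} = \frac{2 L}{-334 + 2 L}$ ($B{\left(L \right)} = \frac{2 L}{L + \left(-334 + L\right)} = \frac{2 L}{-334 + 2 L}$)
$\sqrt{B{\left(-559 \right)} - 244487} = \sqrt{- \frac{559}{-167 - 559} - 244487} = \sqrt{- \frac{559}{-726} - 244487} = \sqrt{\left(-559\right) \left(- \frac{1}{726}\right) - 244487} = \sqrt{\frac{559}{726} - 244487} = \sqrt{- \frac{177497003}{726}} = \frac{i \sqrt{1064982018}}{66}$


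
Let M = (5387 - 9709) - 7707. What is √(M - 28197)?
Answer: I*√40226 ≈ 200.56*I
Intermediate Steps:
M = -12029 (M = -4322 - 7707 = -12029)
√(M - 28197) = √(-12029 - 28197) = √(-40226) = I*√40226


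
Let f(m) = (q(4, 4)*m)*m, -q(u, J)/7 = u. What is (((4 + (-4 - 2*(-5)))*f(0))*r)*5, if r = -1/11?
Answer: 0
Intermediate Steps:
q(u, J) = -7*u
f(m) = -28*m² (f(m) = ((-7*4)*m)*m = (-28*m)*m = -28*m²)
r = -1/11 (r = -1*1/11 = -1/11 ≈ -0.090909)
(((4 + (-4 - 2*(-5)))*f(0))*r)*5 = (((4 + (-4 - 2*(-5)))*(-28*0²))*(-1/11))*5 = (((4 + (-4 + 10))*(-28*0))*(-1/11))*5 = (((4 + 6)*0)*(-1/11))*5 = ((10*0)*(-1/11))*5 = (0*(-1/11))*5 = 0*5 = 0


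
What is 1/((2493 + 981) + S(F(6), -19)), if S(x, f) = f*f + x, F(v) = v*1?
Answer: 1/3841 ≈ 0.00026035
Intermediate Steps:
F(v) = v
S(x, f) = x + f² (S(x, f) = f² + x = x + f²)
1/((2493 + 981) + S(F(6), -19)) = 1/((2493 + 981) + (6 + (-19)²)) = 1/(3474 + (6 + 361)) = 1/(3474 + 367) = 1/3841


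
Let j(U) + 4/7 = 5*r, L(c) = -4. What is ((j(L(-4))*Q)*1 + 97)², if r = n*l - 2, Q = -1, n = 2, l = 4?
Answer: 223729/49 ≈ 4565.9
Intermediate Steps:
r = 6 (r = 2*4 - 2 = 8 - 2 = 6)
j(U) = 206/7 (j(U) = -4/7 + 5*6 = -4/7 + 30 = 206/7)
((j(L(-4))*Q)*1 + 97)² = (((206/7)*(-1))*1 + 97)² = (-206/7*1 + 97)² = (-206/7 + 97)² = (473/7)² = 223729/49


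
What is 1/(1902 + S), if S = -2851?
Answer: -1/949 ≈ -0.0010537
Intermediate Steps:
1/(1902 + S) = 1/(1902 - 2851) = 1/(-949) = -1/949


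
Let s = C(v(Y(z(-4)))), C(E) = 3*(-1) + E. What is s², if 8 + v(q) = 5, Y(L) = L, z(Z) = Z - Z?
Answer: 36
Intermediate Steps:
z(Z) = 0
v(q) = -3 (v(q) = -8 + 5 = -3)
C(E) = -3 + E
s = -6 (s = -3 - 3 = -6)
s² = (-6)² = 36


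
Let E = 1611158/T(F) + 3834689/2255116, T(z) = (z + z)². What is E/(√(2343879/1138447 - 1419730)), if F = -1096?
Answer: -2757313413953*I*√1840054826962375657/2189162224716123084157568 ≈ -0.0017085*I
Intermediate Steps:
T(z) = 4*z² (T(z) = (2*z)² = 4*z²)
E = 2757313413953/1354440710528 (E = 1611158/((4*(-1096)²)) + 3834689/2255116 = 1611158/((4*1201216)) + 3834689*(1/2255116) = 1611158/4804864 + 3834689/2255116 = 1611158*(1/4804864) + 3834689/2255116 = 805579/2402432 + 3834689/2255116 = 2757313413953/1354440710528 ≈ 2.0358)
E/(√(2343879/1138447 - 1419730)) = 2757313413953/(1354440710528*(√(2343879/1138447 - 1419730))) = 2757313413953/(1354440710528*(√(-1616285015431/1138447))) = 2757313413953/(1354440710528*((I*√1840054826962375657/1138447))) = 2757313413953*(-I*√1840054826962375657/1616285015431)/1354440710528 = -2757313413953*I*√1840054826962375657/2189162224716123084157568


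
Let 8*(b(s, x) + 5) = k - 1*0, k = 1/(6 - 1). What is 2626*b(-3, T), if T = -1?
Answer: -261287/20 ≈ -13064.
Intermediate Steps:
k = ⅕ (k = 1/5 = ⅕ ≈ 0.20000)
b(s, x) = -199/40 (b(s, x) = -5 + (⅕ - 1*0)/8 = -5 + (⅕ + 0)/8 = -5 + (⅛)*(⅕) = -5 + 1/40 = -199/40)
2626*b(-3, T) = 2626*(-199/40) = -261287/20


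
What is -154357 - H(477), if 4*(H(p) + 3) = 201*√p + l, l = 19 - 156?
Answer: -617279/4 - 603*√53/4 ≈ -1.5542e+5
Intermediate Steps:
l = -137
H(p) = -149/4 + 201*√p/4 (H(p) = -3 + (201*√p - 137)/4 = -3 + (-137 + 201*√p)/4 = -3 + (-137/4 + 201*√p/4) = -149/4 + 201*√p/4)
-154357 - H(477) = -154357 - (-149/4 + 201*√477/4) = -154357 - (-149/4 + 201*(3*√53)/4) = -154357 - (-149/4 + 603*√53/4) = -154357 + (149/4 - 603*√53/4) = -617279/4 - 603*√53/4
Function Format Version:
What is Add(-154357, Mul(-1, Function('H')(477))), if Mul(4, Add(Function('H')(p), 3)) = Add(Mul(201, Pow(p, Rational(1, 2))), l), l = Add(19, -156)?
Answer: Add(Rational(-617279, 4), Mul(Rational(-603, 4), Pow(53, Rational(1, 2)))) ≈ -1.5542e+5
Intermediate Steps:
l = -137
Function('H')(p) = Add(Rational(-149, 4), Mul(Rational(201, 4), Pow(p, Rational(1, 2)))) (Function('H')(p) = Add(-3, Mul(Rational(1, 4), Add(Mul(201, Pow(p, Rational(1, 2))), -137))) = Add(-3, Mul(Rational(1, 4), Add(-137, Mul(201, Pow(p, Rational(1, 2)))))) = Add(-3, Add(Rational(-137, 4), Mul(Rational(201, 4), Pow(p, Rational(1, 2))))) = Add(Rational(-149, 4), Mul(Rational(201, 4), Pow(p, Rational(1, 2)))))
Add(-154357, Mul(-1, Function('H')(477))) = Add(-154357, Mul(-1, Add(Rational(-149, 4), Mul(Rational(201, 4), Pow(477, Rational(1, 2)))))) = Add(-154357, Mul(-1, Add(Rational(-149, 4), Mul(Rational(201, 4), Mul(3, Pow(53, Rational(1, 2))))))) = Add(-154357, Mul(-1, Add(Rational(-149, 4), Mul(Rational(603, 4), Pow(53, Rational(1, 2)))))) = Add(-154357, Add(Rational(149, 4), Mul(Rational(-603, 4), Pow(53, Rational(1, 2))))) = Add(Rational(-617279, 4), Mul(Rational(-603, 4), Pow(53, Rational(1, 2))))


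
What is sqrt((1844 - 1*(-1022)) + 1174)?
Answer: 2*sqrt(1010) ≈ 63.561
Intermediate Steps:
sqrt((1844 - 1*(-1022)) + 1174) = sqrt((1844 + 1022) + 1174) = sqrt(2866 + 1174) = sqrt(4040) = 2*sqrt(1010)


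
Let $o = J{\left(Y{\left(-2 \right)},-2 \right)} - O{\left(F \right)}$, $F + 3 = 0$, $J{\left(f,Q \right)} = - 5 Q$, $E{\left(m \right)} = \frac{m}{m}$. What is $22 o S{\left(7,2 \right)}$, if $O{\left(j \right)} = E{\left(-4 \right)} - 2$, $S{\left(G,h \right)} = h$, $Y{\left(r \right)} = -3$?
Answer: $484$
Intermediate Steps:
$E{\left(m \right)} = 1$
$F = -3$ ($F = -3 + 0 = -3$)
$O{\left(j \right)} = -1$ ($O{\left(j \right)} = 1 - 2 = -1$)
$o = 11$ ($o = \left(-5\right) \left(-2\right) - -1 = 10 + 1 = 11$)
$22 o S{\left(7,2 \right)} = 22 \cdot 11 \cdot 2 = 242 \cdot 2 = 484$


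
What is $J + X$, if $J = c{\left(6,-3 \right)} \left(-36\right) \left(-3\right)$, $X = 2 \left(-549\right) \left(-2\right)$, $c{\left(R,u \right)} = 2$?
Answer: $2412$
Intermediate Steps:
$X = 2196$ ($X = \left(-1098\right) \left(-2\right) = 2196$)
$J = 216$ ($J = 2 \left(-36\right) \left(-3\right) = \left(-72\right) \left(-3\right) = 216$)
$J + X = 216 + 2196 = 2412$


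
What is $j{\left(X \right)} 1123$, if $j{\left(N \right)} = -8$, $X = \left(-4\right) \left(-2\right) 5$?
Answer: $-8984$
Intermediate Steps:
$X = 40$ ($X = 8 \cdot 5 = 40$)
$j{\left(X \right)} 1123 = \left(-8\right) 1123 = -8984$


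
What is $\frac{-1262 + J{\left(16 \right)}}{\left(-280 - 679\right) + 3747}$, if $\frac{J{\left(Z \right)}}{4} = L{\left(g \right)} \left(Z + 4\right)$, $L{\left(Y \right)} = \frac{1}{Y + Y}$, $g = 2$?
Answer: $- \frac{621}{1394} \approx -0.44548$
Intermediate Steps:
$L{\left(Y \right)} = \frac{1}{2 Y}$
$J{\left(Z \right)} = 4 + Z$ ($J{\left(Z \right)} = 4 \frac{1}{2 \cdot 2} \left(Z + 4\right) = 4 \cdot \frac{1}{2} \cdot \frac{1}{2} \left(4 + Z\right) = 4 \frac{4 + Z}{4} = 4 \left(1 + \frac{Z}{4}\right) = 4 + Z$)
$\frac{-1262 + J{\left(16 \right)}}{\left(-280 - 679\right) + 3747} = \frac{-1262 + \left(4 + 16\right)}{\left(-280 - 679\right) + 3747} = \frac{-1262 + 20}{-959 + 3747} = - \frac{1242}{2788} = \left(-1242\right) \frac{1}{2788} = - \frac{621}{1394}$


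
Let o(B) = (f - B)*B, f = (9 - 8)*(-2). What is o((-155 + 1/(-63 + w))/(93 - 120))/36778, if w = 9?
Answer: -94483477/78181348392 ≈ -0.0012085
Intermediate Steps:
f = -2 (f = 1*(-2) = -2)
o(B) = B*(-2 - B) (o(B) = (-2 - B)*B = B*(-2 - B))
o((-155 + 1/(-63 + w))/(93 - 120))/36778 = -(-155 + 1/(-63 + 9))/(93 - 120)*(2 + (-155 + 1/(-63 + 9))/(93 - 120))/36778 = -(-155 + 1/(-54))/(-27)*(2 + (-155 + 1/(-54))/(-27))*(1/36778) = -(-155 - 1/54)*(-1/27)*(2 + (-155 - 1/54)*(-1/27))*(1/36778) = -(-8371/54*(-1/27))*(2 - 8371/54*(-1/27))*(1/36778) = -1*8371/1458*(2 + 8371/1458)*(1/36778) = -1*8371/1458*11287/1458*(1/36778) = -94483477/2125764*1/36778 = -94483477/78181348392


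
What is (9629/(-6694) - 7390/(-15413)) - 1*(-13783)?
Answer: 1421956871909/103174622 ≈ 13782.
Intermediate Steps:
(9629/(-6694) - 7390/(-15413)) - 1*(-13783) = (9629*(-1/6694) - 7390*(-1/15413)) + 13783 = (-9629/6694 + 7390/15413) + 13783 = -98943117/103174622 + 13783 = 1421956871909/103174622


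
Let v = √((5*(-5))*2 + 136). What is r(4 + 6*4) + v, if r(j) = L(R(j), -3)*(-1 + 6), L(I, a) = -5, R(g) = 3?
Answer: -25 + √86 ≈ -15.726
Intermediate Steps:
r(j) = -25 (r(j) = -5*(-1 + 6) = -5*5 = -25)
v = √86 (v = √(-25*2 + 136) = √(-50 + 136) = √86 ≈ 9.2736)
r(4 + 6*4) + v = -25 + √86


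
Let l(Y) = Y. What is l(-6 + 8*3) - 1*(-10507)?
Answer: 10525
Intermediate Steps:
l(-6 + 8*3) - 1*(-10507) = (-6 + 8*3) - 1*(-10507) = (-6 + 24) + 10507 = 18 + 10507 = 10525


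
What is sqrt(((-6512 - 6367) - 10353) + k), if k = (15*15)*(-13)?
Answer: I*sqrt(26157) ≈ 161.73*I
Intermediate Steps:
k = -2925 (k = 225*(-13) = -2925)
sqrt(((-6512 - 6367) - 10353) + k) = sqrt(((-6512 - 6367) - 10353) - 2925) = sqrt((-12879 - 10353) - 2925) = sqrt(-23232 - 2925) = sqrt(-26157) = I*sqrt(26157)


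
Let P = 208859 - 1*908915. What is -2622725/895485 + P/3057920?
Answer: -216174321979/68458037280 ≈ -3.1578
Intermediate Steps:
P = -700056 (P = 208859 - 908915 = -700056)
-2622725/895485 + P/3057920 = -2622725/895485 - 700056/3057920 = -2622725*1/895485 - 700056*1/3057920 = -524545/179097 - 87507/382240 = -216174321979/68458037280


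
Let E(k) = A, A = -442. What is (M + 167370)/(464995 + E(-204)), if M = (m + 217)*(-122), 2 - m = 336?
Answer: 60548/154851 ≈ 0.39101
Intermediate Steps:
E(k) = -442
m = -334 (m = 2 - 1*336 = 2 - 336 = -334)
M = 14274 (M = (-334 + 217)*(-122) = -117*(-122) = 14274)
(M + 167370)/(464995 + E(-204)) = (14274 + 167370)/(464995 - 442) = 181644/464553 = 181644*(1/464553) = 60548/154851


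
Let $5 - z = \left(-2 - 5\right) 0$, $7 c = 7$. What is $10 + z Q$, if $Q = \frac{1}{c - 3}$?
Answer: $\frac{15}{2} \approx 7.5$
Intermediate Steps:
$c = 1$ ($c = \frac{1}{7} \cdot 7 = 1$)
$z = 5$ ($z = 5 - \left(-2 - 5\right) 0 = 5 - \left(-7\right) 0 = 5 - 0 = 5 + 0 = 5$)
$Q = - \frac{1}{2}$ ($Q = \frac{1}{1 - 3} = \frac{1}{-2} = - \frac{1}{2} \approx -0.5$)
$10 + z Q = 10 + 5 \left(- \frac{1}{2}\right) = 10 - \frac{5}{2} = \frac{15}{2}$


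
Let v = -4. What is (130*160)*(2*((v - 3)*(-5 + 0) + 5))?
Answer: 1664000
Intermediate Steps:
(130*160)*(2*((v - 3)*(-5 + 0) + 5)) = (130*160)*(2*((-4 - 3)*(-5 + 0) + 5)) = 20800*(2*(-7*(-5) + 5)) = 20800*(2*(35 + 5)) = 20800*(2*40) = 20800*80 = 1664000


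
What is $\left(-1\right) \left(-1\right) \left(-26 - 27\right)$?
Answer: $-53$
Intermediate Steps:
$\left(-1\right) \left(-1\right) \left(-26 - 27\right) = 1 \left(-53\right) = -53$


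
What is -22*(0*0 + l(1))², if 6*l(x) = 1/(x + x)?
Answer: -11/72 ≈ -0.15278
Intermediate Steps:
l(x) = 1/(12*x) (l(x) = 1/(6*(x + x)) = 1/(6*((2*x))) = (1/(2*x))/6 = 1/(12*x))
-22*(0*0 + l(1))² = -22*(0*0 + (1/12)/1)² = -22*(0 + (1/12)*1)² = -22*(0 + 1/12)² = -22*(1/12)² = -22*1/144 = -11/72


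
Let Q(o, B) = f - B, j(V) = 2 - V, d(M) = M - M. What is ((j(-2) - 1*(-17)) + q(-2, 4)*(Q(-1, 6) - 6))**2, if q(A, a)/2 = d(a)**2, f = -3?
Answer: 441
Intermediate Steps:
d(M) = 0
q(A, a) = 0 (q(A, a) = 2*0**2 = 2*0 = 0)
Q(o, B) = -3 - B
((j(-2) - 1*(-17)) + q(-2, 4)*(Q(-1, 6) - 6))**2 = (((2 - 1*(-2)) - 1*(-17)) + 0*((-3 - 1*6) - 6))**2 = (((2 + 2) + 17) + 0*((-3 - 6) - 6))**2 = ((4 + 17) + 0*(-9 - 6))**2 = (21 + 0*(-15))**2 = (21 + 0)**2 = 21**2 = 441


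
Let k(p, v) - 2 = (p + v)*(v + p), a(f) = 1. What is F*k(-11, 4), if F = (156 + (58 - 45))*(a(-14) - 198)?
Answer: -1697943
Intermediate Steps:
k(p, v) = 2 + (p + v)² (k(p, v) = 2 + (p + v)*(v + p) = 2 + (p + v)*(p + v) = 2 + (p + v)²)
F = -33293 (F = (156 + (58 - 45))*(1 - 198) = (156 + 13)*(-197) = 169*(-197) = -33293)
F*k(-11, 4) = -33293*(2 + (-11 + 4)²) = -33293*(2 + (-7)²) = -33293*(2 + 49) = -33293*51 = -1697943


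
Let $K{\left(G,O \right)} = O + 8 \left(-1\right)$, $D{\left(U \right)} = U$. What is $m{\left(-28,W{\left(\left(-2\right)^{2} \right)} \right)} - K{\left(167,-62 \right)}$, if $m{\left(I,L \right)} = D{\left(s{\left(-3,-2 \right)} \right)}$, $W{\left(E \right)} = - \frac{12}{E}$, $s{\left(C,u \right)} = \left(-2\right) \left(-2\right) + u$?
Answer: $72$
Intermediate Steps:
$s{\left(C,u \right)} = 4 + u$
$m{\left(I,L \right)} = 2$ ($m{\left(I,L \right)} = 4 - 2 = 2$)
$K{\left(G,O \right)} = -8 + O$ ($K{\left(G,O \right)} = O - 8 = -8 + O$)
$m{\left(-28,W{\left(\left(-2\right)^{2} \right)} \right)} - K{\left(167,-62 \right)} = 2 - \left(-8 - 62\right) = 2 - -70 = 2 + 70 = 72$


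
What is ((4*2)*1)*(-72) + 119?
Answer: -457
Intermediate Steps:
((4*2)*1)*(-72) + 119 = (8*1)*(-72) + 119 = 8*(-72) + 119 = -576 + 119 = -457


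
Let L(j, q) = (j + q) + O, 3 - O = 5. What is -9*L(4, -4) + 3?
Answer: 21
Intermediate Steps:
O = -2 (O = 3 - 1*5 = 3 - 5 = -2)
L(j, q) = -2 + j + q (L(j, q) = (j + q) - 2 = -2 + j + q)
-9*L(4, -4) + 3 = -9*(-2 + 4 - 4) + 3 = -9*(-2) + 3 = 18 + 3 = 21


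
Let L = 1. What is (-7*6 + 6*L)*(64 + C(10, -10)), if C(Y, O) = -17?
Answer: -1692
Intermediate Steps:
(-7*6 + 6*L)*(64 + C(10, -10)) = (-7*6 + 6*1)*(64 - 17) = (-42 + 6)*47 = -36*47 = -1692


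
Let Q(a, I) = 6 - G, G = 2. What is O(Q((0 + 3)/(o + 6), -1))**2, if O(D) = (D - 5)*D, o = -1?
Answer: 16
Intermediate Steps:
Q(a, I) = 4 (Q(a, I) = 6 - 1*2 = 6 - 2 = 4)
O(D) = D*(-5 + D) (O(D) = (-5 + D)*D = D*(-5 + D))
O(Q((0 + 3)/(o + 6), -1))**2 = (4*(-5 + 4))**2 = (4*(-1))**2 = (-4)**2 = 16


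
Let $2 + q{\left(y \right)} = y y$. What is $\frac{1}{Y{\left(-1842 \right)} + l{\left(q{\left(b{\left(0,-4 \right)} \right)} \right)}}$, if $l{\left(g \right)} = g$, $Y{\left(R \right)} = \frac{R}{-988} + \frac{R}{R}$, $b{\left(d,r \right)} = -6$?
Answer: $\frac{494}{18211} \approx 0.027126$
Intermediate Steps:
$q{\left(y \right)} = -2 + y^{2}$ ($q{\left(y \right)} = -2 + y y = -2 + y^{2}$)
$Y{\left(R \right)} = 1 - \frac{R}{988}$ ($Y{\left(R \right)} = R \left(- \frac{1}{988}\right) + 1 = - \frac{R}{988} + 1 = 1 - \frac{R}{988}$)
$\frac{1}{Y{\left(-1842 \right)} + l{\left(q{\left(b{\left(0,-4 \right)} \right)} \right)}} = \frac{1}{\left(1 - - \frac{921}{494}\right) - \left(2 - \left(-6\right)^{2}\right)} = \frac{1}{\left(1 + \frac{921}{494}\right) + \left(-2 + 36\right)} = \frac{1}{\frac{1415}{494} + 34} = \frac{1}{\frac{18211}{494}} = \frac{494}{18211}$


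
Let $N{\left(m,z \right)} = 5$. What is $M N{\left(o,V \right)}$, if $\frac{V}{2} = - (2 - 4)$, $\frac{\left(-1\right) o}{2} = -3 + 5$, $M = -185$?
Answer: $-925$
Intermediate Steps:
$o = -4$ ($o = - 2 \left(-3 + 5\right) = \left(-2\right) 2 = -4$)
$V = 4$ ($V = 2 \left(- (2 - 4)\right) = 2 \left(\left(-1\right) \left(-2\right)\right) = 2 \cdot 2 = 4$)
$M N{\left(o,V \right)} = \left(-185\right) 5 = -925$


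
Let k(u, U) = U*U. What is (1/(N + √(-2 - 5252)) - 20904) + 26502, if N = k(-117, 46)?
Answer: 12547106348/2241355 - I*√5254/4482710 ≈ 5598.0 - 1.617e-5*I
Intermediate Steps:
k(u, U) = U²
N = 2116 (N = 46² = 2116)
(1/(N + √(-2 - 5252)) - 20904) + 26502 = (1/(2116 + √(-2 - 5252)) - 20904) + 26502 = (1/(2116 + √(-5254)) - 20904) + 26502 = (1/(2116 + I*√5254) - 20904) + 26502 = (-20904 + 1/(2116 + I*√5254)) + 26502 = 5598 + 1/(2116 + I*√5254)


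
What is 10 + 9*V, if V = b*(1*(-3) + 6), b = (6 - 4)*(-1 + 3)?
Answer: 118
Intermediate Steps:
b = 4 (b = 2*2 = 4)
V = 12 (V = 4*(1*(-3) + 6) = 4*(-3 + 6) = 4*3 = 12)
10 + 9*V = 10 + 9*12 = 10 + 108 = 118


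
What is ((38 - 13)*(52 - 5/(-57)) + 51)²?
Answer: 5949345424/3249 ≈ 1.8311e+6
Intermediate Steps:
((38 - 13)*(52 - 5/(-57)) + 51)² = (25*(52 - 5*(-1/57)) + 51)² = (25*(52 + 5/57) + 51)² = (25*(2969/57) + 51)² = (74225/57 + 51)² = (77132/57)² = 5949345424/3249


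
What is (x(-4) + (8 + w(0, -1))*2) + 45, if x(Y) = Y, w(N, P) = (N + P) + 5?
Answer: 65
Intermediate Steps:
w(N, P) = 5 + N + P
(x(-4) + (8 + w(0, -1))*2) + 45 = (-4 + (8 + (5 + 0 - 1))*2) + 45 = (-4 + (8 + 4)*2) + 45 = (-4 + 12*2) + 45 = (-4 + 24) + 45 = 20 + 45 = 65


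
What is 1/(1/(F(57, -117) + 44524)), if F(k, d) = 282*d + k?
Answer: 11587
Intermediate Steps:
F(k, d) = k + 282*d
1/(1/(F(57, -117) + 44524)) = 1/(1/((57 + 282*(-117)) + 44524)) = 1/(1/((57 - 32994) + 44524)) = 1/(1/(-32937 + 44524)) = 1/(1/11587) = 11587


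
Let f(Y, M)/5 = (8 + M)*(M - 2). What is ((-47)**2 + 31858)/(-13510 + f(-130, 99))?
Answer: 34067/38385 ≈ 0.88751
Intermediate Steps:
f(Y, M) = 5*(-2 + M)*(8 + M) (f(Y, M) = 5*((8 + M)*(M - 2)) = 5*((8 + M)*(-2 + M)) = 5*((-2 + M)*(8 + M)) = 5*(-2 + M)*(8 + M))
((-47)**2 + 31858)/(-13510 + f(-130, 99)) = ((-47)**2 + 31858)/(-13510 + (-80 + 5*99**2 + 30*99)) = (2209 + 31858)/(-13510 + (-80 + 5*9801 + 2970)) = 34067/(-13510 + (-80 + 49005 + 2970)) = 34067/(-13510 + 51895) = 34067/38385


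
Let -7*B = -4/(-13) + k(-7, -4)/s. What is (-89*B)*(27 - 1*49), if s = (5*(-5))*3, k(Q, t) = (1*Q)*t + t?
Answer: 7832/2275 ≈ 3.4426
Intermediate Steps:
k(Q, t) = t + Q*t (k(Q, t) = Q*t + t = t + Q*t)
s = -75 (s = -25*3 = -75)
B = 4/2275 (B = -(-4/(-13) - 4*(1 - 7)/(-75))/7 = -(-4*(-1/13) - 4*(-6)*(-1/75))/7 = -(4/13 + 24*(-1/75))/7 = -(4/13 - 8/25)/7 = -⅐*(-4/325) = 4/2275 ≈ 0.0017582)
(-89*B)*(27 - 1*49) = (-89*4/2275)*(27 - 1*49) = -356*(27 - 49)/2275 = -356/2275*(-22) = 7832/2275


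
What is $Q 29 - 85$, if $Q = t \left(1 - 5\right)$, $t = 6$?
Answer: $-781$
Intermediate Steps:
$Q = -24$ ($Q = 6 \left(1 - 5\right) = 6 \left(-4\right) = -24$)
$Q 29 - 85 = \left(-24\right) 29 - 85 = -696 - 85 = -781$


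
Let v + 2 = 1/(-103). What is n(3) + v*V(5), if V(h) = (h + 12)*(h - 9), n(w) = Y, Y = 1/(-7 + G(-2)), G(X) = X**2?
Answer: 42125/309 ≈ 136.33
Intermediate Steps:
Y = -1/3 (Y = 1/(-7 + (-2)**2) = 1/(-7 + 4) = 1/(-3) = -1/3 ≈ -0.33333)
n(w) = -1/3
v = -207/103 (v = -2 + 1/(-103) = -2 - 1/103 = -207/103 ≈ -2.0097)
V(h) = (-9 + h)*(12 + h) (V(h) = (12 + h)*(-9 + h) = (-9 + h)*(12 + h))
n(3) + v*V(5) = -1/3 - 207*(-108 + 5**2 + 3*5)/103 = -1/3 - 207*(-108 + 25 + 15)/103 = -1/3 - 207/103*(-68) = -1/3 + 14076/103 = 42125/309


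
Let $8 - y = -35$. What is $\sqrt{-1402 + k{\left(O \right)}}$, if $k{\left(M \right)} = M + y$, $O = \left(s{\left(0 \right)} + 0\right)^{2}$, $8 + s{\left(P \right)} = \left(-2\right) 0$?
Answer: $i \sqrt{1295} \approx 35.986 i$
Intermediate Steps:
$y = 43$ ($y = 8 - -35 = 8 + 35 = 43$)
$s{\left(P \right)} = -8$ ($s{\left(P \right)} = -8 - 0 = -8 + 0 = -8$)
$O = 64$ ($O = \left(-8 + 0\right)^{2} = \left(-8\right)^{2} = 64$)
$k{\left(M \right)} = 43 + M$ ($k{\left(M \right)} = M + 43 = 43 + M$)
$\sqrt{-1402 + k{\left(O \right)}} = \sqrt{-1402 + \left(43 + 64\right)} = \sqrt{-1402 + 107} = \sqrt{-1295} = i \sqrt{1295}$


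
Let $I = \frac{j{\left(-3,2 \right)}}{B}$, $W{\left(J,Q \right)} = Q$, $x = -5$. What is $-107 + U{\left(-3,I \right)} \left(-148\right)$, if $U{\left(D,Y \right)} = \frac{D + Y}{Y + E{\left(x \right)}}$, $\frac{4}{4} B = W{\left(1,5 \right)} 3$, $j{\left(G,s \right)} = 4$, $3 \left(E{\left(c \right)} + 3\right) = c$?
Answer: $- \frac{6565}{33} \approx -198.94$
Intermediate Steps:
$E{\left(c \right)} = -3 + \frac{c}{3}$
$B = 15$ ($B = 5 \cdot 3 = 15$)
$I = \frac{4}{15} \approx 0.26667$
$U{\left(D,Y \right)} = \frac{D + Y}{- \frac{14}{3} + Y}$ ($U{\left(D,Y \right)} = \frac{D + Y}{Y + \left(-3 + \frac{1}{3} \left(-5\right)\right)} = \frac{D + Y}{Y - \frac{14}{3}} = \frac{D + Y}{- \frac{14}{3} + Y}$)
$-107 + U{\left(-3,I \right)} \left(-148\right) = -107 + \frac{3 \left(-3 + \frac{4}{15}\right)}{-14 + 3 \cdot \frac{4}{15}} \left(-148\right) = -107 + 3 \frac{1}{-14 + \frac{4}{5}} \left(- \frac{41}{15}\right) \left(-148\right) = -107 + 3 \frac{1}{- \frac{66}{5}} \left(- \frac{41}{15}\right) \left(-148\right) = -107 + 3 \left(- \frac{5}{66}\right) \left(- \frac{41}{15}\right) \left(-148\right) = -107 + \frac{41}{66} \left(-148\right) = -107 - \frac{3034}{33} = - \frac{6565}{33}$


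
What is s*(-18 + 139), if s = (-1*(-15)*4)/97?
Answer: 7260/97 ≈ 74.845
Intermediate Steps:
s = 60/97 (s = (15*4)*(1/97) = 60*(1/97) = 60/97 ≈ 0.61856)
s*(-18 + 139) = 60*(-18 + 139)/97 = (60/97)*121 = 7260/97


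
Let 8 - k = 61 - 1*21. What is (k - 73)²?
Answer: 11025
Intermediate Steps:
k = -32 (k = 8 - (61 - 1*21) = 8 - (61 - 21) = 8 - 1*40 = 8 - 40 = -32)
(k - 73)² = (-32 - 73)² = (-105)² = 11025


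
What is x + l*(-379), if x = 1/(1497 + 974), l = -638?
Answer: 597492743/2471 ≈ 2.4180e+5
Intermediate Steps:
x = 1/2471 ≈ 0.00040469
x + l*(-379) = 1/2471 - 638*(-379) = 1/2471 + 241802 = 597492743/2471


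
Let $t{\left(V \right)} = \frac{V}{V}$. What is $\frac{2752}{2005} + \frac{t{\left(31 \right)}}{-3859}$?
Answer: $\frac{10617963}{7737295} \approx 1.3723$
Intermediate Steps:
$t{\left(V \right)} = 1$
$\frac{2752}{2005} + \frac{t{\left(31 \right)}}{-3859} = \frac{2752}{2005} + 1 \frac{1}{-3859} = 2752 \cdot \frac{1}{2005} + 1 \left(- \frac{1}{3859}\right) = \frac{2752}{2005} - \frac{1}{3859} = \frac{10617963}{7737295}$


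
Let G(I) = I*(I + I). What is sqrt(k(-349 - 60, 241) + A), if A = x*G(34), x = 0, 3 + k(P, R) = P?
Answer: 2*I*sqrt(103) ≈ 20.298*I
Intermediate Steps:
k(P, R) = -3 + P
G(I) = 2*I**2 (G(I) = I*(2*I) = 2*I**2)
A = 0 (A = 0*(2*34**2) = 0*(2*1156) = 0*2312 = 0)
sqrt(k(-349 - 60, 241) + A) = sqrt((-3 + (-349 - 60)) + 0) = sqrt((-3 - 409) + 0) = sqrt(-412 + 0) = sqrt(-412) = 2*I*sqrt(103)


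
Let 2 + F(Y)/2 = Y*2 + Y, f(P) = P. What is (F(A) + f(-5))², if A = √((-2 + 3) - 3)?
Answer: 9 - 108*I*√2 ≈ 9.0 - 152.74*I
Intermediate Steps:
A = I*√2 (A = √(1 - 3) = √(-2) = I*√2 ≈ 1.4142*I)
F(Y) = -4 + 6*Y (F(Y) = -4 + 2*(Y*2 + Y) = -4 + 2*(2*Y + Y) = -4 + 2*(3*Y) = -4 + 6*Y)
(F(A) + f(-5))² = ((-4 + 6*(I*√2)) - 5)² = ((-4 + 6*I*√2) - 5)² = (-9 + 6*I*√2)²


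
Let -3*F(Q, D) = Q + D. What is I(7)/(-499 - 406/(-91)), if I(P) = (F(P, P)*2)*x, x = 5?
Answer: 1820/19287 ≈ 0.094364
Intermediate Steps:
F(Q, D) = -D/3 - Q/3 (F(Q, D) = -(Q + D)/3 = -(D + Q)/3 = -D/3 - Q/3)
I(P) = -20*P/3 (I(P) = ((-P/3 - P/3)*2)*5 = (-2*P/3*2)*5 = -4*P/3*5 = -20*P/3)
I(7)/(-499 - 406/(-91)) = (-20/3*7)/(-499 - 406/(-91)) = -140/3/(-499 - 406*(-1/91)) = -140/3/(-499 + 58/13) = -140/3/(-6429/13) = -13/6429*(-140/3) = 1820/19287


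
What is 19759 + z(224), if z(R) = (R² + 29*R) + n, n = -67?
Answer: 76364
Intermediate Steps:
z(R) = -67 + R² + 29*R (z(R) = (R² + 29*R) - 67 = -67 + R² + 29*R)
19759 + z(224) = 19759 + (-67 + 224² + 29*224) = 19759 + (-67 + 50176 + 6496) = 19759 + 56605 = 76364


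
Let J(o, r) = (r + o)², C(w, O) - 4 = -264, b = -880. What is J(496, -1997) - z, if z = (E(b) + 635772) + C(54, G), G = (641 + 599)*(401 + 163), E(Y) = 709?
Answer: 1616780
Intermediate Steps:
G = 699360 (G = 1240*564 = 699360)
C(w, O) = -260 (C(w, O) = 4 - 264 = -260)
z = 636221 (z = (709 + 635772) - 260 = 636481 - 260 = 636221)
J(o, r) = (o + r)²
J(496, -1997) - z = (496 - 1997)² - 1*636221 = (-1501)² - 636221 = 2253001 - 636221 = 1616780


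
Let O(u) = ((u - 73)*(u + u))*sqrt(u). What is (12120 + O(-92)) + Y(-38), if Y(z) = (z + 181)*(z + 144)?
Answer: 27278 + 60720*I*sqrt(23) ≈ 27278.0 + 2.912e+5*I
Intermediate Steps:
Y(z) = (144 + z)*(181 + z) (Y(z) = (181 + z)*(144 + z) = (144 + z)*(181 + z))
O(u) = 2*u**(3/2)*(-73 + u) (O(u) = ((-73 + u)*(2*u))*sqrt(u) = (2*u*(-73 + u))*sqrt(u) = 2*u**(3/2)*(-73 + u))
(12120 + O(-92)) + Y(-38) = (12120 + 2*(-92)**(3/2)*(-73 - 92)) + (26064 + (-38)**2 + 325*(-38)) = (12120 + 2*(-184*I*sqrt(23))*(-165)) + (26064 + 1444 - 12350) = (12120 + 60720*I*sqrt(23)) + 15158 = 27278 + 60720*I*sqrt(23)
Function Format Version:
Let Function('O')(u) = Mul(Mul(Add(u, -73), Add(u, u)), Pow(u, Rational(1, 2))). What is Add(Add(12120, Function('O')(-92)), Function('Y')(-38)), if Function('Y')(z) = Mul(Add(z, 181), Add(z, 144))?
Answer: Add(27278, Mul(60720, I, Pow(23, Rational(1, 2)))) ≈ Add(27278., Mul(2.9120e+5, I))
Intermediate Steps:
Function('Y')(z) = Mul(Add(144, z), Add(181, z)) (Function('Y')(z) = Mul(Add(181, z), Add(144, z)) = Mul(Add(144, z), Add(181, z)))
Function('O')(u) = Mul(2, Pow(u, Rational(3, 2)), Add(-73, u)) (Function('O')(u) = Mul(Mul(Add(-73, u), Mul(2, u)), Pow(u, Rational(1, 2))) = Mul(Mul(2, u, Add(-73, u)), Pow(u, Rational(1, 2))) = Mul(2, Pow(u, Rational(3, 2)), Add(-73, u)))
Add(Add(12120, Function('O')(-92)), Function('Y')(-38)) = Add(Add(12120, Mul(2, Pow(-92, Rational(3, 2)), Add(-73, -92))), Add(26064, Pow(-38, 2), Mul(325, -38))) = Add(Add(12120, Mul(2, Mul(-184, I, Pow(23, Rational(1, 2))), -165)), Add(26064, 1444, -12350)) = Add(Add(12120, Mul(60720, I, Pow(23, Rational(1, 2)))), 15158) = Add(27278, Mul(60720, I, Pow(23, Rational(1, 2))))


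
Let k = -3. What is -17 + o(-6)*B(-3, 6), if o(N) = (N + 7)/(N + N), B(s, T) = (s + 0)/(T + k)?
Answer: -203/12 ≈ -16.917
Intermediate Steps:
B(s, T) = s/(-3 + T) (B(s, T) = (s + 0)/(T - 3) = s/(-3 + T))
o(N) = (7 + N)/(2*N) (o(N) = (7 + N)/((2*N)) = (7 + N)*(1/(2*N)) = (7 + N)/(2*N))
-17 + o(-6)*B(-3, 6) = -17 + ((½)*(7 - 6)/(-6))*(-3/(-3 + 6)) = -17 + ((½)*(-⅙)*1)*(-3/3) = -17 - (-1)/(4*3) = -17 - 1/12*(-1) = -17 + 1/12 = -203/12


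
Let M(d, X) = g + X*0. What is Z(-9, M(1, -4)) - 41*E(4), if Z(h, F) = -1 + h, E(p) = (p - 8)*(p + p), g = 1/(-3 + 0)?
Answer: 1302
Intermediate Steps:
g = -⅓ (g = 1/(-3) = -⅓ ≈ -0.33333)
E(p) = 2*p*(-8 + p) (E(p) = (-8 + p)*(2*p) = 2*p*(-8 + p))
M(d, X) = -⅓ (M(d, X) = -⅓ + X*0 = -⅓ + 0 = -⅓)
Z(-9, M(1, -4)) - 41*E(4) = (-1 - 9) - 82*4*(-8 + 4) = -10 - 82*4*(-4) = -10 - 41*(-32) = -10 + 1312 = 1302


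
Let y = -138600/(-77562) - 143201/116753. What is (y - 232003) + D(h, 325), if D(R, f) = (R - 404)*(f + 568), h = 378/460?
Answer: -68505255172009291/115710395710 ≈ -5.9204e+5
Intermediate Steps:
h = 189/230 (h = 378*(1/460) = 189/230 ≈ 0.82174)
D(R, f) = (-404 + R)*(568 + f)
y = 281944991/503088677 (y = -138600*(-1/77562) - 143201*1/116753 = 7700/4309 - 143201/116753 = 281944991/503088677 ≈ 0.56043)
(y - 232003) + D(h, 325) = (281944991/503088677 - 232003) + (-229472 - 404*325 + 568*(189/230) + (189/230)*325) = -116717800385040/503088677 + (-229472 - 131300 + 53676/115 + 12285/46) = -116717800385040/503088677 - 82808783/230 = -68505255172009291/115710395710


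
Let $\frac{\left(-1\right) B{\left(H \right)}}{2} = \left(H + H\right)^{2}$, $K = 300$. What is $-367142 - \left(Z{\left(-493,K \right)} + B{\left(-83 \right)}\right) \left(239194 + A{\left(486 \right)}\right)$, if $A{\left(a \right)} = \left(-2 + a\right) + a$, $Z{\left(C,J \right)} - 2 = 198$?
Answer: $13187518426$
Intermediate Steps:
$B{\left(H \right)} = - 8 H^{2}$ ($B{\left(H \right)} = - 2 \left(H + H\right)^{2} = - 2 \left(2 H\right)^{2} = - 2 \cdot 4 H^{2} = - 8 H^{2}$)
$Z{\left(C,J \right)} = 200$ ($Z{\left(C,J \right)} = 2 + 198 = 200$)
$A{\left(a \right)} = -2 + 2 a$
$-367142 - \left(Z{\left(-493,K \right)} + B{\left(-83 \right)}\right) \left(239194 + A{\left(486 \right)}\right) = -367142 - \left(200 - 8 \left(-83\right)^{2}\right) \left(239194 + \left(-2 + 2 \cdot 486\right)\right) = -367142 - \left(200 - 55112\right) \left(239194 + \left(-2 + 972\right)\right) = -367142 - \left(200 - 55112\right) \left(239194 + 970\right) = -367142 - \left(-54912\right) 240164 = -367142 - -13187885568 = -367142 + 13187885568 = 13187518426$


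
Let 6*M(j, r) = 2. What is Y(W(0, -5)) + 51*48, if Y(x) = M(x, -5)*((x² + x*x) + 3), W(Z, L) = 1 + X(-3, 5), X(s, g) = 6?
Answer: 7445/3 ≈ 2481.7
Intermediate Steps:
M(j, r) = ⅓ (M(j, r) = (⅙)*2 = ⅓)
W(Z, L) = 7 (W(Z, L) = 1 + 6 = 7)
Y(x) = 1 + 2*x²/3 (Y(x) = ((x² + x*x) + 3)/3 = ((x² + x²) + 3)/3 = (2*x² + 3)/3 = (3 + 2*x²)/3 = 1 + 2*x²/3)
Y(W(0, -5)) + 51*48 = (1 + (⅔)*7²) + 51*48 = (1 + (⅔)*49) + 2448 = (1 + 98/3) + 2448 = 101/3 + 2448 = 7445/3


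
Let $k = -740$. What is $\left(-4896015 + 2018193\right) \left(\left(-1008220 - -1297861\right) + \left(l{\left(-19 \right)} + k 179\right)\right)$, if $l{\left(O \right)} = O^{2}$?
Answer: $-453377833524$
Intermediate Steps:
$\left(-4896015 + 2018193\right) \left(\left(-1008220 - -1297861\right) + \left(l{\left(-19 \right)} + k 179\right)\right) = \left(-4896015 + 2018193\right) \left(\left(-1008220 - -1297861\right) + \left(\left(-19\right)^{2} - 132460\right)\right) = - 2877822 \left(\left(-1008220 + 1297861\right) + \left(361 - 132460\right)\right) = - 2877822 \left(289641 - 132099\right) = \left(-2877822\right) 157542 = -453377833524$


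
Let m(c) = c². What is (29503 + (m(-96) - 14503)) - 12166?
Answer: 12050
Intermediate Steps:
(29503 + (m(-96) - 14503)) - 12166 = (29503 + ((-96)² - 14503)) - 12166 = (29503 + (9216 - 14503)) - 12166 = (29503 - 5287) - 12166 = 24216 - 12166 = 12050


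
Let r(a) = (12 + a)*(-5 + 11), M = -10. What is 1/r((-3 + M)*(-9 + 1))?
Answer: 1/696 ≈ 0.0014368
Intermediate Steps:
r(a) = 72 + 6*a (r(a) = (12 + a)*6 = 72 + 6*a)
1/r((-3 + M)*(-9 + 1)) = 1/(72 + 6*((-3 - 10)*(-9 + 1))) = 1/(72 + 6*(-13*(-8))) = 1/(72 + 6*104) = 1/(72 + 624) = 1/696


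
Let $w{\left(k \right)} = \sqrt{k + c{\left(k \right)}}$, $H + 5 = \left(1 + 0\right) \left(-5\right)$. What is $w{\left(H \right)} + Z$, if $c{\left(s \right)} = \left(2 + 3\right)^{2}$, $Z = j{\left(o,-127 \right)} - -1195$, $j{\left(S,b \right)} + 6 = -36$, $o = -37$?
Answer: $1153 + \sqrt{15} \approx 1156.9$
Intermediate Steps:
$j{\left(S,b \right)} = -42$ ($j{\left(S,b \right)} = -6 - 36 = -42$)
$Z = 1153$ ($Z = -42 - -1195 = -42 + 1195 = 1153$)
$c{\left(s \right)} = 25$ ($c{\left(s \right)} = 5^{2} = 25$)
$H = -10$ ($H = -5 + \left(1 + 0\right) \left(-5\right) = -5 + 1 \left(-5\right) = -5 - 5 = -10$)
$w{\left(k \right)} = \sqrt{25 + k}$ ($w{\left(k \right)} = \sqrt{k + 25} = \sqrt{25 + k}$)
$w{\left(H \right)} + Z = \sqrt{25 - 10} + 1153 = \sqrt{15} + 1153 = 1153 + \sqrt{15}$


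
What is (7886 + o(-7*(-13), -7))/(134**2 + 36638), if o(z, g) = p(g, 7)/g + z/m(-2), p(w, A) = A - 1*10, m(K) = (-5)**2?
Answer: 76709/530775 ≈ 0.14452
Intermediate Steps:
m(K) = 25
p(w, A) = -10 + A (p(w, A) = A - 10 = -10 + A)
o(z, g) = -3/g + z/25 (o(z, g) = (-10 + 7)/g + z/25 = -3/g + z*(1/25) = -3/g + z/25)
(7886 + o(-7*(-13), -7))/(134**2 + 36638) = (7886 + (-3/(-7) + (-7*(-13))/25))/(134**2 + 36638) = (7886 + (-3*(-1/7) + (1/25)*91))/(17956 + 36638) = (7886 + (3/7 + 91/25))/54594 = (7886 + 712/175)*(1/54594) = (1380762/175)*(1/54594) = 76709/530775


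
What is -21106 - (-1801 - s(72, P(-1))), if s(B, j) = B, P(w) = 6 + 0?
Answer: -19233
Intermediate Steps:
P(w) = 6
-21106 - (-1801 - s(72, P(-1))) = -21106 - (-1801 - 1*72) = -21106 - (-1801 - 72) = -21106 - 1*(-1873) = -21106 + 1873 = -19233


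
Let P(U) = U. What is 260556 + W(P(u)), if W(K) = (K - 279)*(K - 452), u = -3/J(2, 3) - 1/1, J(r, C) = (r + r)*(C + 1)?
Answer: 99208569/256 ≈ 3.8753e+5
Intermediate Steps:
J(r, C) = 2*r*(1 + C) (J(r, C) = (2*r)*(1 + C) = 2*r*(1 + C))
u = -19/16 (u = -3*1/(4*(1 + 3)) - 1/1 = -3/(2*2*4) - 1*1 = -3/16 - 1 = -19/16 ≈ -1.1875)
W(K) = (-452 + K)*(-279 + K) (W(K) = (-279 + K)*(-452 + K) = (-452 + K)*(-279 + K))
260556 + W(P(u)) = 260556 + (126108 + (-19/16)**2 - 731*(-19/16)) = 260556 + (126108 + 361/256 + 13889/16) = 260556 + 32506233/256 = 99208569/256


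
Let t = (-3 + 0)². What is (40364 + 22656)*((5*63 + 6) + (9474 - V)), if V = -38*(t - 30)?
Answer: 566990940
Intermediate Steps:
t = 9 (t = (-3)² = 9)
V = 798 (V = -38*(9 - 30) = -38*(-21) = 798)
(40364 + 22656)*((5*63 + 6) + (9474 - V)) = (40364 + 22656)*((5*63 + 6) + (9474 - 1*798)) = 63020*((315 + 6) + (9474 - 798)) = 63020*(321 + 8676) = 63020*8997 = 566990940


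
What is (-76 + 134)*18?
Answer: 1044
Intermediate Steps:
(-76 + 134)*18 = 58*18 = 1044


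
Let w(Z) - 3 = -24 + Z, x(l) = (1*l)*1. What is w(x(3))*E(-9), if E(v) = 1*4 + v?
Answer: 90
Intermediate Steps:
E(v) = 4 + v
x(l) = l (x(l) = l*1 = l)
w(Z) = -21 + Z (w(Z) = 3 + (-24 + Z) = -21 + Z)
w(x(3))*E(-9) = (-21 + 3)*(4 - 9) = -18*(-5) = 90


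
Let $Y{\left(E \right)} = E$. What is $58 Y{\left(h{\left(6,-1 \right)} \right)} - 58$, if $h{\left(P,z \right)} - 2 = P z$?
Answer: $-290$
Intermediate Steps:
$h{\left(P,z \right)} = 2 + P z$
$58 Y{\left(h{\left(6,-1 \right)} \right)} - 58 = 58 \left(2 + 6 \left(-1\right)\right) - 58 = 58 \left(2 - 6\right) - 58 = 58 \left(-4\right) - 58 = -232 - 58 = -290$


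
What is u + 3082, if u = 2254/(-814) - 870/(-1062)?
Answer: 221883734/72039 ≈ 3080.1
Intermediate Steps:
u = -140464/72039 (u = 2254*(-1/814) - 870*(-1/1062) = -1127/407 + 145/177 = -140464/72039 ≈ -1.9498)
u + 3082 = -140464/72039 + 3082 = 221883734/72039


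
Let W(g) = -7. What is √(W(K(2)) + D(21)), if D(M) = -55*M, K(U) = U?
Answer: I*√1162 ≈ 34.088*I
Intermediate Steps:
√(W(K(2)) + D(21)) = √(-7 - 55*21) = √(-7 - 1155) = √(-1162) = I*√1162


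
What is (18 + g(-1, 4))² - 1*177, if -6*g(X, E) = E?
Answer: 1111/9 ≈ 123.44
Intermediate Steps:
g(X, E) = -E/6
(18 + g(-1, 4))² - 1*177 = (18 - ⅙*4)² - 1*177 = (18 - ⅔)² - 177 = (52/3)² - 177 = 2704/9 - 177 = 1111/9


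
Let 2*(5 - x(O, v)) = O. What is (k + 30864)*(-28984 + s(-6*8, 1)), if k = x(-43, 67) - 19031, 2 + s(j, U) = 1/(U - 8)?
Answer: -4812656257/14 ≈ -3.4376e+8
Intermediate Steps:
s(j, U) = -2 + 1/(-8 + U) (s(j, U) = -2 + 1/(U - 8) = -2 + 1/(-8 + U))
x(O, v) = 5 - O/2
k = -38009/2 (k = (5 - ½*(-43)) - 19031 = (5 + 43/2) - 19031 = 53/2 - 19031 = -38009/2 ≈ -19005.)
(k + 30864)*(-28984 + s(-6*8, 1)) = (-38009/2 + 30864)*(-28984 + (17 - 2*1)/(-8 + 1)) = 23719*(-28984 + (17 - 2)/(-7))/2 = 23719*(-28984 - ⅐*15)/2 = 23719*(-28984 - 15/7)/2 = (23719/2)*(-202903/7) = -4812656257/14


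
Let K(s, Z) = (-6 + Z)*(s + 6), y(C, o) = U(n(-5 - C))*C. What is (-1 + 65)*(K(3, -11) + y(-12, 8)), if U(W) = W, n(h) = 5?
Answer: -13632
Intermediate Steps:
y(C, o) = 5*C
K(s, Z) = (-6 + Z)*(6 + s)
(-1 + 65)*(K(3, -11) + y(-12, 8)) = (-1 + 65)*((-36 - 6*3 + 6*(-11) - 11*3) + 5*(-12)) = 64*((-36 - 18 - 66 - 33) - 60) = 64*(-153 - 60) = 64*(-213) = -13632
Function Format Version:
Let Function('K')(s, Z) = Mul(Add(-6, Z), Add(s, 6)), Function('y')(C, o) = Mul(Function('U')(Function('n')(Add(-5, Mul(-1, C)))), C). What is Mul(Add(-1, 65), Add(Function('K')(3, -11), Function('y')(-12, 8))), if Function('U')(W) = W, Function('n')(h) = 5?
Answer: -13632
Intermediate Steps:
Function('y')(C, o) = Mul(5, C)
Function('K')(s, Z) = Mul(Add(-6, Z), Add(6, s))
Mul(Add(-1, 65), Add(Function('K')(3, -11), Function('y')(-12, 8))) = Mul(Add(-1, 65), Add(Add(-36, Mul(-6, 3), Mul(6, -11), Mul(-11, 3)), Mul(5, -12))) = Mul(64, Add(Add(-36, -18, -66, -33), -60)) = Mul(64, Add(-153, -60)) = Mul(64, -213) = -13632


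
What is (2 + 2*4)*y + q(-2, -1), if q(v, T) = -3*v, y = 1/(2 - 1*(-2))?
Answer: 17/2 ≈ 8.5000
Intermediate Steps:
y = ¼ (y = 1/(2 + 2) = 1/4 = ¼ ≈ 0.25000)
(2 + 2*4)*y + q(-2, -1) = (2 + 2*4)*(¼) - 3*(-2) = (2 + 8)*(¼) + 6 = 10*(¼) + 6 = 5/2 + 6 = 17/2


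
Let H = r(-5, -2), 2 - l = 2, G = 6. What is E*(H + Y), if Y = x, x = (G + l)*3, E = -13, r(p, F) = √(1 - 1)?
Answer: -234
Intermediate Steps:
l = 0 (l = 2 - 1*2 = 2 - 2 = 0)
r(p, F) = 0 (r(p, F) = √0 = 0)
H = 0
x = 18 (x = (6 + 0)*3 = 6*3 = 18)
Y = 18
E*(H + Y) = -13*(0 + 18) = -13*18 = -234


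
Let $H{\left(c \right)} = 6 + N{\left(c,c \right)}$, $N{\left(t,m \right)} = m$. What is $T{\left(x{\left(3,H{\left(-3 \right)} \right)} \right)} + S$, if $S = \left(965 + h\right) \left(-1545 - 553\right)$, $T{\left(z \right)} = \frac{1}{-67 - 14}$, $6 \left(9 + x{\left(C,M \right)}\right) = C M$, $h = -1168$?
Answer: $\frac{34497413}{81} \approx 4.2589 \cdot 10^{5}$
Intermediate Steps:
$H{\left(c \right)} = 6 + c$
$x{\left(C,M \right)} = -9 + \frac{C M}{6}$
$T{\left(z \right)} = - \frac{1}{81}$ ($T{\left(z \right)} = \frac{1}{-81} = - \frac{1}{81}$)
$S = 425894$ ($S = \left(965 - 1168\right) \left(-1545 - 553\right) = \left(-203\right) \left(-2098\right) = 425894$)
$T{\left(x{\left(3,H{\left(-3 \right)} \right)} \right)} + S = - \frac{1}{81} + 425894 = \frac{34497413}{81}$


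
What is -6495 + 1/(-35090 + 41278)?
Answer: -40191059/6188 ≈ -6495.0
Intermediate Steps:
-6495 + 1/(-35090 + 41278) = -6495 + 1/6188 = -40191059/6188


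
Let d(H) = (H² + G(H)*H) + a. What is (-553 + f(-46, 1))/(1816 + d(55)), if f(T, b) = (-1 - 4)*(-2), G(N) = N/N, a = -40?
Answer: -543/4856 ≈ -0.11182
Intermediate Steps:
G(N) = 1
d(H) = -40 + H + H² (d(H) = (H² + 1*H) - 40 = (H² + H) - 40 = (H + H²) - 40 = -40 + H + H²)
f(T, b) = 10 (f(T, b) = -5*(-2) = 10)
(-553 + f(-46, 1))/(1816 + d(55)) = (-553 + 10)/(1816 + (-40 + 55 + 55²)) = -543/(1816 + (-40 + 55 + 3025)) = -543/(1816 + 3040) = -543/4856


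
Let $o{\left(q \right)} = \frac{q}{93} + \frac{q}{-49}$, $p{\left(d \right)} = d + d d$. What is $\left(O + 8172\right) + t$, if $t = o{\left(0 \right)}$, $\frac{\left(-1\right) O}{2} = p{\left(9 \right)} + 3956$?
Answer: $80$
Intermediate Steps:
$p{\left(d \right)} = d + d^{2}$
$O = -8092$ ($O = - 2 \left(9 \left(1 + 9\right) + 3956\right) = - 2 \left(9 \cdot 10 + 3956\right) = - 2 \left(90 + 3956\right) = \left(-2\right) 4046 = -8092$)
$o{\left(q \right)} = - \frac{44 q}{4557}$ ($o{\left(q \right)} = q \frac{1}{93} + q \left(- \frac{1}{49}\right) = \frac{q}{93} - \frac{q}{49} = - \frac{44 q}{4557}$)
$t = 0$ ($t = \left(- \frac{44}{4557}\right) 0 = 0$)
$\left(O + 8172\right) + t = \left(-8092 + 8172\right) + 0 = 80 + 0 = 80$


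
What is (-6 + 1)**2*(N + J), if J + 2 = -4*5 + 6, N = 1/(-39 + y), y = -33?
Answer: -28825/72 ≈ -400.35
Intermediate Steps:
N = -1/72 (N = 1/(-39 - 33) = 1/(-72) = -1/72 ≈ -0.013889)
J = -16 (J = -2 + (-4*5 + 6) = -2 + (-20 + 6) = -2 - 14 = -16)
(-6 + 1)**2*(N + J) = (-6 + 1)**2*(-1/72 - 16) = (-5)**2*(-1153/72) = 25*(-1153/72) = -28825/72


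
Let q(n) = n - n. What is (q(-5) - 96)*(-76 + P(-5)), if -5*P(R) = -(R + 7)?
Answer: 36288/5 ≈ 7257.6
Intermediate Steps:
q(n) = 0
P(R) = 7/5 + R/5 (P(R) = -(-1)*(R + 7)/5 = -(-1)*(7 + R)/5 = -(-7 - R)/5 = 7/5 + R/5)
(q(-5) - 96)*(-76 + P(-5)) = (0 - 96)*(-76 + (7/5 + (⅕)*(-5))) = -96*(-76 + (7/5 - 1)) = -96*(-76 + ⅖) = -96*(-378/5) = 36288/5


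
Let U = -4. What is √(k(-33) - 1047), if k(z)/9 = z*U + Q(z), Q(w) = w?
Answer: 2*I*√39 ≈ 12.49*I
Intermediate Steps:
k(z) = -27*z (k(z) = 9*(z*(-4) + z) = 9*(-4*z + z) = 9*(-3*z) = -27*z)
√(k(-33) - 1047) = √(-27*(-33) - 1047) = √(891 - 1047) = √(-156) = 2*I*√39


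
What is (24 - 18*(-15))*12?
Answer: 3528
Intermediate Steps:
(24 - 18*(-15))*12 = (24 + 270)*12 = 294*12 = 3528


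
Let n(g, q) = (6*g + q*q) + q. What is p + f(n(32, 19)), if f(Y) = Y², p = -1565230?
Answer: -1238046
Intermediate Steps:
n(g, q) = q + q² + 6*g (n(g, q) = (6*g + q²) + q = (q² + 6*g) + q = q + q² + 6*g)
p + f(n(32, 19)) = -1565230 + (19 + 19² + 6*32)² = -1565230 + (19 + 361 + 192)² = -1565230 + 572² = -1565230 + 327184 = -1238046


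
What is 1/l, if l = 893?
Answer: 1/893 ≈ 0.0011198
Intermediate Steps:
1/l = 1/893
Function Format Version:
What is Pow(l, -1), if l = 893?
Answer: Rational(1, 893) ≈ 0.0011198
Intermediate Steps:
Pow(l, -1) = Pow(893, -1) = Rational(1, 893)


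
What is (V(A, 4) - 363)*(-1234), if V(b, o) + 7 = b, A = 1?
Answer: 455346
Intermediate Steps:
V(b, o) = -7 + b
(V(A, 4) - 363)*(-1234) = ((-7 + 1) - 363)*(-1234) = (-6 - 363)*(-1234) = -369*(-1234) = 455346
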